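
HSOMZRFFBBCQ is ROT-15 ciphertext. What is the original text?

H(7): 7−15=-8≡18 → S
S(18): 18−15=3 → D
O(14): 14−15=-1≡25 → Z
M(12): 12−15=-3≡23 → X
Z(25): 25−15=10 → K
R(17): 17−15=2 → C
F(5): 5−15=-10≡16 → Q
F(5): 5−15=-10≡16 → Q
B(1): 1−15=-14≡12 → M
B(1): 1−15=-14≡12 → M
C(2): 2−15=-13≡13 → N
Q(16): 16−15=1 → B

SDZXKCQQMMNB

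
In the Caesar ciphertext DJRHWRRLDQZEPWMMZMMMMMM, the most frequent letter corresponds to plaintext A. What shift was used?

12

The most frequent ciphertext letter is M (appears 8 times).
M is position 12; A is position 0.
Shift = 12.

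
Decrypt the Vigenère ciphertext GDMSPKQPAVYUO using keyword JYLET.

XFBOWBSEWCPWD

Repeat the key across the ciphertext: JYLETJYLETJYL
G(6)−J(9): -3≡23 → X
D(3)−Y(24): -21≡5 → F
M(12)−L(11): 1 → B
S(18)−E(4): 14 → O
P(15)−T(19): -4≡22 → W
K(10)−J(9): 1 → B
Q(16)−Y(24): -8≡18 → S
P(15)−L(11): 4 → E
A(0)−E(4): -4≡22 → W
V(21)−T(19): 2 → C
Y(24)−J(9): 15 → P
U(20)−Y(24): -4≡22 → W
O(14)−L(11): 3 → D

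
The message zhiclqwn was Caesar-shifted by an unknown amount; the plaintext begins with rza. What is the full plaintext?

rzaudiof

From the crib: z(25)−r(17)=8, so the shift is 8.
Subtract 8 from each ciphertext letter:
z(25): 25−8=17 → r
h(7): 7−8=-1≡25 → z
i(8): 8−8=0 → a
c(2): 2−8=-6≡20 → u
l(11): 11−8=3 → d
q(16): 16−8=8 → i
w(22): 22−8=14 → o
n(13): 13−8=5 → f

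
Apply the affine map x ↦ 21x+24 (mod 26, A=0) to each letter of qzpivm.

wdbkxq

q(16): 21·16+24=360≡22 → w
z(25): 21·25+24=549≡3 → d
p(15): 21·15+24=339≡1 → b
i(8): 21·8+24=192≡10 → k
v(21): 21·21+24=465≡23 → x
m(12): 21·12+24=276≡16 → q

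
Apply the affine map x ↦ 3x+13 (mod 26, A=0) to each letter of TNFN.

T(19): 3·19+13=70≡18 → S
N(13): 3·13+13=52≡0 → A
F(5): 3·5+13=28≡2 → C
N(13): 3·13+13=52≡0 → A

SACA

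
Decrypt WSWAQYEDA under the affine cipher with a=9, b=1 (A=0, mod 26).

LZLXTRJGX

The inverse of 9 mod 26 is 3, since 9·3=27≡1. Apply D(y)=3·(y−1) mod 26:
W(22): 3·(22−1)=63≡11 → L
S(18): 3·(18−1)=51≡25 → Z
W(22): 3·(22−1)=63≡11 → L
A(0): 3·(0−1)=-3≡23 → X
Q(16): 3·(16−1)=45≡19 → T
Y(24): 3·(24−1)=69≡17 → R
E(4): 3·(4−1)=9 → J
D(3): 3·(3−1)=6 → G
A(0): 3·(0−1)=-3≡23 → X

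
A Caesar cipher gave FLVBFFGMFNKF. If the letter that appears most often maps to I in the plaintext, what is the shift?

The most frequent ciphertext letter is F (appears 5 times).
F is position 5; I is position 8.
Shift = -3≡23.

23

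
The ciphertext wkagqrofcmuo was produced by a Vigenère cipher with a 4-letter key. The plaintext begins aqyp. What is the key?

wucr

Subtract each crib letter from the matching ciphertext letter (mod 26):
w(22)−a(0)=22 → w
k(10)−q(16)=-6≡20 → u
a(0)−y(24)=-24≡2 → c
g(6)−p(15)=-9≡17 → r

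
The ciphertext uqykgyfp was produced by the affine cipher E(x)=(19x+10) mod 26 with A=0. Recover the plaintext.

goyaiyxd

The inverse of 19 mod 26 is 11, since 19·11=209≡1. Apply D(y)=11·(y−10) mod 26:
u(20): 11·(20−10)=110≡6 → g
q(16): 11·(16−10)=66≡14 → o
y(24): 11·(24−10)=154≡24 → y
k(10): 11·(10−10)=0 → a
g(6): 11·(6−10)=-44≡8 → i
y(24): 11·(24−10)=154≡24 → y
f(5): 11·(5−10)=-55≡23 → x
p(15): 11·(15−10)=55≡3 → d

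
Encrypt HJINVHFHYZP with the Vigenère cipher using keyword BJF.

ISNOEMGQDAY

Repeat the key across the message: BJFBJFBJFBJ
H(7)+B(1): 8 → I
J(9)+J(9): 18 → S
I(8)+F(5): 13 → N
N(13)+B(1): 14 → O
V(21)+J(9): 30≡4 → E
H(7)+F(5): 12 → M
F(5)+B(1): 6 → G
H(7)+J(9): 16 → Q
Y(24)+F(5): 29≡3 → D
Z(25)+B(1): 26≡0 → A
P(15)+J(9): 24 → Y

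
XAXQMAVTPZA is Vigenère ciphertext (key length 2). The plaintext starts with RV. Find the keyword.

GF

Subtract each crib letter from the matching ciphertext letter (mod 26):
X(23)−R(17)=6 → G
A(0)−V(21)=-21≡5 → F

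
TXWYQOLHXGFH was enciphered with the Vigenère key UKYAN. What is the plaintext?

Repeat the key across the ciphertext: UKYANUKYANUK
T(19)−U(20): -1≡25 → Z
X(23)−K(10): 13 → N
W(22)−Y(24): -2≡24 → Y
Y(24)−A(0): 24 → Y
Q(16)−N(13): 3 → D
O(14)−U(20): -6≡20 → U
L(11)−K(10): 1 → B
H(7)−Y(24): -17≡9 → J
X(23)−A(0): 23 → X
G(6)−N(13): -7≡19 → T
F(5)−U(20): -15≡11 → L
H(7)−K(10): -3≡23 → X

ZNYYDUBJXTLX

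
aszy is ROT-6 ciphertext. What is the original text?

umts

a(0): 0−6=-6≡20 → u
s(18): 18−6=12 → m
z(25): 25−6=19 → t
y(24): 24−6=18 → s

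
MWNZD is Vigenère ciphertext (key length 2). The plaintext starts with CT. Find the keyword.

Subtract each crib letter from the matching ciphertext letter (mod 26):
M(12)−C(2)=10 → K
W(22)−T(19)=3 → D

KD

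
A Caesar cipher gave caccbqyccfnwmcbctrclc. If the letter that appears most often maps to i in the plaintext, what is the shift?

The most frequent ciphertext letter is c (appears 9 times).
c is position 2; i is position 8.
Shift = -6≡20.

20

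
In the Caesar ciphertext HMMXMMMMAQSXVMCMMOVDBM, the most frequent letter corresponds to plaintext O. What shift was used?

24

The most frequent ciphertext letter is M (appears 10 times).
M is position 12; O is position 14.
Shift = -2≡24.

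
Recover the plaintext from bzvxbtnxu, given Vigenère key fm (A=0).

wnqlwhilp

Repeat the key across the ciphertext: fmfmfmfmf
b(1)−f(5): -4≡22 → w
z(25)−m(12): 13 → n
v(21)−f(5): 16 → q
x(23)−m(12): 11 → l
b(1)−f(5): -4≡22 → w
t(19)−m(12): 7 → h
n(13)−f(5): 8 → i
x(23)−m(12): 11 → l
u(20)−f(5): 15 → p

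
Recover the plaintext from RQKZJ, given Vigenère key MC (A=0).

FOYXX

Repeat the key across the ciphertext: MCMCM
R(17)−M(12): 5 → F
Q(16)−C(2): 14 → O
K(10)−M(12): -2≡24 → Y
Z(25)−C(2): 23 → X
J(9)−M(12): -3≡23 → X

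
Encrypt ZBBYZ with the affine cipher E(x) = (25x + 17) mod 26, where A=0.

Z(25): 25·25+17=642≡18 → S
B(1): 25·1+17=42≡16 → Q
B(1): 25·1+17=42≡16 → Q
Y(24): 25·24+17=617≡19 → T
Z(25): 25·25+17=642≡18 → S

SQQTS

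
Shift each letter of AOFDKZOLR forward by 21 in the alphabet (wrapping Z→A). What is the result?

VJAYFUJGM

A(0): 0+21=21 → V
O(14): 14+21=35≡9 → J
F(5): 5+21=26≡0 → A
D(3): 3+21=24 → Y
K(10): 10+21=31≡5 → F
Z(25): 25+21=46≡20 → U
O(14): 14+21=35≡9 → J
L(11): 11+21=32≡6 → G
R(17): 17+21=38≡12 → M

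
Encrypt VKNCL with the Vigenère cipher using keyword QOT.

LYGSZ

Repeat the key across the message: QOTQO
V(21)+Q(16): 37≡11 → L
K(10)+O(14): 24 → Y
N(13)+T(19): 32≡6 → G
C(2)+Q(16): 18 → S
L(11)+O(14): 25 → Z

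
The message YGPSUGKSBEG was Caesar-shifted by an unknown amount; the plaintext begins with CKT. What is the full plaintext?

From the crib: Y(24)−C(2)=22, so the shift is 22.
Subtract 22 from each ciphertext letter:
Y(24): 24−22=2 → C
G(6): 6−22=-16≡10 → K
P(15): 15−22=-7≡19 → T
S(18): 18−22=-4≡22 → W
U(20): 20−22=-2≡24 → Y
G(6): 6−22=-16≡10 → K
K(10): 10−22=-12≡14 → O
S(18): 18−22=-4≡22 → W
B(1): 1−22=-21≡5 → F
E(4): 4−22=-18≡8 → I
G(6): 6−22=-16≡10 → K

CKTWYKOWFIK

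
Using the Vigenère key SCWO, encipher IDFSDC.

AFBGVE

Repeat the key across the message: SCWOSC
I(8)+S(18): 26≡0 → A
D(3)+C(2): 5 → F
F(5)+W(22): 27≡1 → B
S(18)+O(14): 32≡6 → G
D(3)+S(18): 21 → V
C(2)+C(2): 4 → E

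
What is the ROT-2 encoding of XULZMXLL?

ZWNBOZNN

X(23): 23+2=25 → Z
U(20): 20+2=22 → W
L(11): 11+2=13 → N
Z(25): 25+2=27≡1 → B
M(12): 12+2=14 → O
X(23): 23+2=25 → Z
L(11): 11+2=13 → N
L(11): 11+2=13 → N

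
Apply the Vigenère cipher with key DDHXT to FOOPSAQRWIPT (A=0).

IRVMLDTYTBSW

Repeat the key across the message: DDHXTDDHXTDD
F(5)+D(3): 8 → I
O(14)+D(3): 17 → R
O(14)+H(7): 21 → V
P(15)+X(23): 38≡12 → M
S(18)+T(19): 37≡11 → L
A(0)+D(3): 3 → D
Q(16)+D(3): 19 → T
R(17)+H(7): 24 → Y
W(22)+X(23): 45≡19 → T
I(8)+T(19): 27≡1 → B
P(15)+D(3): 18 → S
T(19)+D(3): 22 → W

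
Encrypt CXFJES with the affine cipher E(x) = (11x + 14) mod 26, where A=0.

KHRJGE

C(2): 11·2+14=36≡10 → K
X(23): 11·23+14=267≡7 → H
F(5): 11·5+14=69≡17 → R
J(9): 11·9+14=113≡9 → J
E(4): 11·4+14=58≡6 → G
S(18): 11·18+14=212≡4 → E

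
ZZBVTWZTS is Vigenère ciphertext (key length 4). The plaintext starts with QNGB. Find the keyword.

Subtract each crib letter from the matching ciphertext letter (mod 26):
Z(25)−Q(16)=9 → J
Z(25)−N(13)=12 → M
B(1)−G(6)=-5≡21 → V
V(21)−B(1)=20 → U

JMVU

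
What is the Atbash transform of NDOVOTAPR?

MWLELGZKI

N(13) → M(12)
D(3) → W(22)
O(14) → L(11)
V(21) → E(4)
O(14) → L(11)
T(19) → G(6)
A(0) → Z(25)
P(15) → K(10)
R(17) → I(8)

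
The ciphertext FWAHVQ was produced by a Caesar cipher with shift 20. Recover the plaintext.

LCGNBW

F(5): 5−20=-15≡11 → L
W(22): 22−20=2 → C
A(0): 0−20=-20≡6 → G
H(7): 7−20=-13≡13 → N
V(21): 21−20=1 → B
Q(16): 16−20=-4≡22 → W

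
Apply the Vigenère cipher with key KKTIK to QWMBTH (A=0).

AGFJDR

Repeat the key across the message: KKTIKK
Q(16)+K(10): 26≡0 → A
W(22)+K(10): 32≡6 → G
M(12)+T(19): 31≡5 → F
B(1)+I(8): 9 → J
T(19)+K(10): 29≡3 → D
H(7)+K(10): 17 → R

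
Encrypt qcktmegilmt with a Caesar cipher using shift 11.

bnvexprtwxe

q(16): 16+11=27≡1 → b
c(2): 2+11=13 → n
k(10): 10+11=21 → v
t(19): 19+11=30≡4 → e
m(12): 12+11=23 → x
e(4): 4+11=15 → p
g(6): 6+11=17 → r
i(8): 8+11=19 → t
l(11): 11+11=22 → w
m(12): 12+11=23 → x
t(19): 19+11=30≡4 → e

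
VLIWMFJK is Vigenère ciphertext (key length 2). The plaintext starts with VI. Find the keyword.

Subtract each crib letter from the matching ciphertext letter (mod 26):
V(21)−V(21)=0 → A
L(11)−I(8)=3 → D

AD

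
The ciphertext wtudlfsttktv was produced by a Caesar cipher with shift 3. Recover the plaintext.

tqraicpqqhqs

w(22): 22−3=19 → t
t(19): 19−3=16 → q
u(20): 20−3=17 → r
d(3): 3−3=0 → a
l(11): 11−3=8 → i
f(5): 5−3=2 → c
s(18): 18−3=15 → p
t(19): 19−3=16 → q
t(19): 19−3=16 → q
k(10): 10−3=7 → h
t(19): 19−3=16 → q
v(21): 21−3=18 → s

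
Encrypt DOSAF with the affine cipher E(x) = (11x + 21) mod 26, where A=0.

D(3): 11·3+21=54≡2 → C
O(14): 11·14+21=175≡19 → T
S(18): 11·18+21=219≡11 → L
A(0): 11·0+21=21 → V
F(5): 11·5+21=76≡24 → Y

CTLVY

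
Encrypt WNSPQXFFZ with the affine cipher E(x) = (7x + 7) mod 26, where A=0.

W(22): 7·22+7=161≡5 → F
N(13): 7·13+7=98≡20 → U
S(18): 7·18+7=133≡3 → D
P(15): 7·15+7=112≡8 → I
Q(16): 7·16+7=119≡15 → P
X(23): 7·23+7=168≡12 → M
F(5): 7·5+7=42≡16 → Q
F(5): 7·5+7=42≡16 → Q
Z(25): 7·25+7=182≡0 → A

FUDIPMQQA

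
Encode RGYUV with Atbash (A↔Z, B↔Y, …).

ITBFE

R(17) → I(8)
G(6) → T(19)
Y(24) → B(1)
U(20) → F(5)
V(21) → E(4)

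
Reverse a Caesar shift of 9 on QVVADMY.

Q(16): 16−9=7 → H
V(21): 21−9=12 → M
V(21): 21−9=12 → M
A(0): 0−9=-9≡17 → R
D(3): 3−9=-6≡20 → U
M(12): 12−9=3 → D
Y(24): 24−9=15 → P

HMMRUDP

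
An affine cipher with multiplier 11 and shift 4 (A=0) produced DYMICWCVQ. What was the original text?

HQWYOEOLU

The inverse of 11 mod 26 is 19, since 11·19=209≡1. Apply D(y)=19·(y−4) mod 26:
D(3): 19·(3−4)=-19≡7 → H
Y(24): 19·(24−4)=380≡16 → Q
M(12): 19·(12−4)=152≡22 → W
I(8): 19·(8−4)=76≡24 → Y
C(2): 19·(2−4)=-38≡14 → O
W(22): 19·(22−4)=342≡4 → E
C(2): 19·(2−4)=-38≡14 → O
V(21): 19·(21−4)=323≡11 → L
Q(16): 19·(16−4)=228≡20 → U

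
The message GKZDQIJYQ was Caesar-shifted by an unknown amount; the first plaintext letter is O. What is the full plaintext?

OSHLYQRGY

From the crib: G(6)−O(14)=-8≡18, so the shift is 18.
Subtract 18 from each ciphertext letter:
G(6): 6−18=-12≡14 → O
K(10): 10−18=-8≡18 → S
Z(25): 25−18=7 → H
D(3): 3−18=-15≡11 → L
Q(16): 16−18=-2≡24 → Y
I(8): 8−18=-10≡16 → Q
J(9): 9−18=-9≡17 → R
Y(24): 24−18=6 → G
Q(16): 16−18=-2≡24 → Y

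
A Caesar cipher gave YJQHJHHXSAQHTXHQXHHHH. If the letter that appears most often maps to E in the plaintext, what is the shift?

3

The most frequent ciphertext letter is H (appears 9 times).
H is position 7; E is position 4.
Shift = 3.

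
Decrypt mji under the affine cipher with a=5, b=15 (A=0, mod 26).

The inverse of 5 mod 26 is 21, since 5·21=105≡1. Apply D(y)=21·(y−15) mod 26:
m(12): 21·(12−15)=-63≡15 → p
j(9): 21·(9−15)=-126≡4 → e
i(8): 21·(8−15)=-147≡9 → j

pej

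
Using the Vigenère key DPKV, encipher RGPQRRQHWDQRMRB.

UVZLUGACZSAMPGL

Repeat the key across the message: DPKVDPKVDPKVDPK
R(17)+D(3): 20 → U
G(6)+P(15): 21 → V
P(15)+K(10): 25 → Z
Q(16)+V(21): 37≡11 → L
R(17)+D(3): 20 → U
R(17)+P(15): 32≡6 → G
Q(16)+K(10): 26≡0 → A
H(7)+V(21): 28≡2 → C
W(22)+D(3): 25 → Z
D(3)+P(15): 18 → S
Q(16)+K(10): 26≡0 → A
R(17)+V(21): 38≡12 → M
M(12)+D(3): 15 → P
R(17)+P(15): 32≡6 → G
B(1)+K(10): 11 → L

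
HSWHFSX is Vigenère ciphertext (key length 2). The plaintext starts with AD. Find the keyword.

HP

Subtract each crib letter from the matching ciphertext letter (mod 26):
H(7)−A(0)=7 → H
S(18)−D(3)=15 → P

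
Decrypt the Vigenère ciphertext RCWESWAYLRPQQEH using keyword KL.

Repeat the key across the ciphertext: KLKLKLKLKLKLKLK
R(17)−K(10): 7 → H
C(2)−L(11): -9≡17 → R
W(22)−K(10): 12 → M
E(4)−L(11): -7≡19 → T
S(18)−K(10): 8 → I
W(22)−L(11): 11 → L
A(0)−K(10): -10≡16 → Q
Y(24)−L(11): 13 → N
L(11)−K(10): 1 → B
R(17)−L(11): 6 → G
P(15)−K(10): 5 → F
Q(16)−L(11): 5 → F
Q(16)−K(10): 6 → G
E(4)−L(11): -7≡19 → T
H(7)−K(10): -3≡23 → X

HRMTILQNBGFFGTX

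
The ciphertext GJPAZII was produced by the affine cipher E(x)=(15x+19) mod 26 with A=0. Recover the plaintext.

The inverse of 15 mod 26 is 7, since 15·7=105≡1. Apply D(y)=7·(y−19) mod 26:
G(6): 7·(6−19)=-91≡13 → N
J(9): 7·(9−19)=-70≡8 → I
P(15): 7·(15−19)=-28≡24 → Y
A(0): 7·(0−19)=-133≡23 → X
Z(25): 7·(25−19)=42≡16 → Q
I(8): 7·(8−19)=-77≡1 → B
I(8): 7·(8−19)=-77≡1 → B

NIYXQBB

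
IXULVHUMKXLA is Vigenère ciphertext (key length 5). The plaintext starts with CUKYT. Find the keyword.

Subtract each crib letter from the matching ciphertext letter (mod 26):
I(8)−C(2)=6 → G
X(23)−U(20)=3 → D
U(20)−K(10)=10 → K
L(11)−Y(24)=-13≡13 → N
V(21)−T(19)=2 → C

GDKNC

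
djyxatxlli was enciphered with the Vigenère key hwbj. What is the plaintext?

wnxotxwcem

Repeat the key across the ciphertext: hwbjhwbjhw
d(3)−h(7): -4≡22 → w
j(9)−w(22): -13≡13 → n
y(24)−b(1): 23 → x
x(23)−j(9): 14 → o
a(0)−h(7): -7≡19 → t
t(19)−w(22): -3≡23 → x
x(23)−b(1): 22 → w
l(11)−j(9): 2 → c
l(11)−h(7): 4 → e
i(8)−w(22): -14≡12 → m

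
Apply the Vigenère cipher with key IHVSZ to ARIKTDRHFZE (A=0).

IYDCSLYCXYM

Repeat the key across the message: IHVSZIHVSZI
A(0)+I(8): 8 → I
R(17)+H(7): 24 → Y
I(8)+V(21): 29≡3 → D
K(10)+S(18): 28≡2 → C
T(19)+Z(25): 44≡18 → S
D(3)+I(8): 11 → L
R(17)+H(7): 24 → Y
H(7)+V(21): 28≡2 → C
F(5)+S(18): 23 → X
Z(25)+Z(25): 50≡24 → Y
E(4)+I(8): 12 → M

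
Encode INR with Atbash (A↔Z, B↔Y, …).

I(8) → R(17)
N(13) → M(12)
R(17) → I(8)

RMI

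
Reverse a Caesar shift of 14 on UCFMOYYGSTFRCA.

GORYAKKSEFRDOM

U(20): 20−14=6 → G
C(2): 2−14=-12≡14 → O
F(5): 5−14=-9≡17 → R
M(12): 12−14=-2≡24 → Y
O(14): 14−14=0 → A
Y(24): 24−14=10 → K
Y(24): 24−14=10 → K
G(6): 6−14=-8≡18 → S
S(18): 18−14=4 → E
T(19): 19−14=5 → F
F(5): 5−14=-9≡17 → R
R(17): 17−14=3 → D
C(2): 2−14=-12≡14 → O
A(0): 0−14=-14≡12 → M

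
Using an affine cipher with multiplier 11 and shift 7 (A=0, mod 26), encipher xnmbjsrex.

x(23): 11·23+7=260≡0 → a
n(13): 11·13+7=150≡20 → u
m(12): 11·12+7=139≡9 → j
b(1): 11·1+7=18 → s
j(9): 11·9+7=106≡2 → c
s(18): 11·18+7=205≡23 → x
r(17): 11·17+7=194≡12 → m
e(4): 11·4+7=51≡25 → z
x(23): 11·23+7=260≡0 → a

aujscxmza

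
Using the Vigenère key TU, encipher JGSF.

Repeat the key across the message: TUTU
J(9)+T(19): 28≡2 → C
G(6)+U(20): 26≡0 → A
S(18)+T(19): 37≡11 → L
F(5)+U(20): 25 → Z

CALZ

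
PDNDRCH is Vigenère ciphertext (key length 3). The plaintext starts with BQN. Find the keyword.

ONA

Subtract each crib letter from the matching ciphertext letter (mod 26):
P(15)−B(1)=14 → O
D(3)−Q(16)=-13≡13 → N
N(13)−N(13)=0 → A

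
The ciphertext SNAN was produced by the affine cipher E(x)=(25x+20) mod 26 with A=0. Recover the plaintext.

The inverse of 25 mod 26 is 25, since 25·25=625≡1. Apply D(y)=25·(y−20) mod 26:
S(18): 25·(18−20)=-50≡2 → C
N(13): 25·(13−20)=-175≡7 → H
A(0): 25·(0−20)=-500≡20 → U
N(13): 25·(13−20)=-175≡7 → H

CHUH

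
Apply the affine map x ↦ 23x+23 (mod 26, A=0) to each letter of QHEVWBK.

BCLMJUT

Q(16): 23·16+23=391≡1 → B
H(7): 23·7+23=184≡2 → C
E(4): 23·4+23=115≡11 → L
V(21): 23·21+23=506≡12 → M
W(22): 23·22+23=529≡9 → J
B(1): 23·1+23=46≡20 → U
K(10): 23·10+23=253≡19 → T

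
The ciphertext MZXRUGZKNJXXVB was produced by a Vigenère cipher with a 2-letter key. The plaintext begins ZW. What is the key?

Subtract each crib letter from the matching ciphertext letter (mod 26):
M(12)−Z(25)=-13≡13 → N
Z(25)−W(22)=3 → D

ND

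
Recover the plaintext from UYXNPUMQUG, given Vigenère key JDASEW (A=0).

Repeat the key across the ciphertext: JDASEWJDAS
U(20)−J(9): 11 → L
Y(24)−D(3): 21 → V
X(23)−A(0): 23 → X
N(13)−S(18): -5≡21 → V
P(15)−E(4): 11 → L
U(20)−W(22): -2≡24 → Y
M(12)−J(9): 3 → D
Q(16)−D(3): 13 → N
U(20)−A(0): 20 → U
G(6)−S(18): -12≡14 → O

LVXVLYDNUO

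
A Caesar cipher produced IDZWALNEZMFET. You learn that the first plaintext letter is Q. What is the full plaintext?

QLHEITVMHUNMB

From the crib: I(8)−Q(16)=-8≡18, so the shift is 18.
Subtract 18 from each ciphertext letter:
I(8): 8−18=-10≡16 → Q
D(3): 3−18=-15≡11 → L
Z(25): 25−18=7 → H
W(22): 22−18=4 → E
A(0): 0−18=-18≡8 → I
L(11): 11−18=-7≡19 → T
N(13): 13−18=-5≡21 → V
E(4): 4−18=-14≡12 → M
Z(25): 25−18=7 → H
M(12): 12−18=-6≡20 → U
F(5): 5−18=-13≡13 → N
E(4): 4−18=-14≡12 → M
T(19): 19−18=1 → B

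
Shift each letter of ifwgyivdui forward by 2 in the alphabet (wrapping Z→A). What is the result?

i(8): 8+2=10 → k
f(5): 5+2=7 → h
w(22): 22+2=24 → y
g(6): 6+2=8 → i
y(24): 24+2=26≡0 → a
i(8): 8+2=10 → k
v(21): 21+2=23 → x
d(3): 3+2=5 → f
u(20): 20+2=22 → w
i(8): 8+2=10 → k

khyiakxfwk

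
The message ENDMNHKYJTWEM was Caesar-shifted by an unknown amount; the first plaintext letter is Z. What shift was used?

5

From the crib: E(4)−Z(25)=-21≡5, so the shift is 5.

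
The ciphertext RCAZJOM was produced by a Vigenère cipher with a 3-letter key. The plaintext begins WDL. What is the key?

Subtract each crib letter from the matching ciphertext letter (mod 26):
R(17)−W(22)=-5≡21 → V
C(2)−D(3)=-1≡25 → Z
A(0)−L(11)=-11≡15 → P

VZP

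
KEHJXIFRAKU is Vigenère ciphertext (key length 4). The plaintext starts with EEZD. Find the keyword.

GAIG

Subtract each crib letter from the matching ciphertext letter (mod 26):
K(10)−E(4)=6 → G
E(4)−E(4)=0 → A
H(7)−Z(25)=-18≡8 → I
J(9)−D(3)=6 → G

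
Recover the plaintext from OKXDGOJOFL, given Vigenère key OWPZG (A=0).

AOIEAANZGF

Repeat the key across the ciphertext: OWPZGOWPZG
O(14)−O(14): 0 → A
K(10)−W(22): -12≡14 → O
X(23)−P(15): 8 → I
D(3)−Z(25): -22≡4 → E
G(6)−G(6): 0 → A
O(14)−O(14): 0 → A
J(9)−W(22): -13≡13 → N
O(14)−P(15): -1≡25 → Z
F(5)−Z(25): -20≡6 → G
L(11)−G(6): 5 → F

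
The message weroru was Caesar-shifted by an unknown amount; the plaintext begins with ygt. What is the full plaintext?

From the crib: w(22)−y(24)=-2≡24, so the shift is 24.
Subtract 24 from each ciphertext letter:
w(22): 22−24=-2≡24 → y
e(4): 4−24=-20≡6 → g
r(17): 17−24=-7≡19 → t
o(14): 14−24=-10≡16 → q
r(17): 17−24=-7≡19 → t
u(20): 20−24=-4≡22 → w

ygtqtw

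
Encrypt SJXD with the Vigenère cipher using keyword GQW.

Repeat the key across the message: GQWG
S(18)+G(6): 24 → Y
J(9)+Q(16): 25 → Z
X(23)+W(22): 45≡19 → T
D(3)+G(6): 9 → J

YZTJ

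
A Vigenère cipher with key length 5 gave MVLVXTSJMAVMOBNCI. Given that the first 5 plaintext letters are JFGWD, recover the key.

DQFZU

Subtract each crib letter from the matching ciphertext letter (mod 26):
M(12)−J(9)=3 → D
V(21)−F(5)=16 → Q
L(11)−G(6)=5 → F
V(21)−W(22)=-1≡25 → Z
X(23)−D(3)=20 → U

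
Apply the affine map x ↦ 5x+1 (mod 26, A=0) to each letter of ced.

c(2): 5·2+1=11 → l
e(4): 5·4+1=21 → v
d(3): 5·3+1=16 → q

lvq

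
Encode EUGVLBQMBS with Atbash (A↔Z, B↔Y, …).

VFTEOYJNYH

E(4) → V(21)
U(20) → F(5)
G(6) → T(19)
V(21) → E(4)
L(11) → O(14)
B(1) → Y(24)
Q(16) → J(9)
M(12) → N(13)
B(1) → Y(24)
S(18) → H(7)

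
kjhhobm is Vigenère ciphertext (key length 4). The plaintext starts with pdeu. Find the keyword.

vgdn

Subtract each crib letter from the matching ciphertext letter (mod 26):
k(10)−p(15)=-5≡21 → v
j(9)−d(3)=6 → g
h(7)−e(4)=3 → d
h(7)−u(20)=-13≡13 → n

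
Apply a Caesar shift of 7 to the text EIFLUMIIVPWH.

LPMSBTPPCWDO

E(4): 4+7=11 → L
I(8): 8+7=15 → P
F(5): 5+7=12 → M
L(11): 11+7=18 → S
U(20): 20+7=27≡1 → B
M(12): 12+7=19 → T
I(8): 8+7=15 → P
I(8): 8+7=15 → P
V(21): 21+7=28≡2 → C
P(15): 15+7=22 → W
W(22): 22+7=29≡3 → D
H(7): 7+7=14 → O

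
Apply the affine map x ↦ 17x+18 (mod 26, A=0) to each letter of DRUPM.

RVUNO

D(3): 17·3+18=69≡17 → R
R(17): 17·17+18=307≡21 → V
U(20): 17·20+18=358≡20 → U
P(15): 17·15+18=273≡13 → N
M(12): 17·12+18=222≡14 → O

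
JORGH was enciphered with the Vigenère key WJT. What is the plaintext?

NFYKY

Repeat the key across the ciphertext: WJTWJ
J(9)−W(22): -13≡13 → N
O(14)−J(9): 5 → F
R(17)−T(19): -2≡24 → Y
G(6)−W(22): -16≡10 → K
H(7)−J(9): -2≡24 → Y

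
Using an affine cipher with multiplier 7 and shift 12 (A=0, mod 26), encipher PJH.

P(15): 7·15+12=117≡13 → N
J(9): 7·9+12=75≡23 → X
H(7): 7·7+12=61≡9 → J

NXJ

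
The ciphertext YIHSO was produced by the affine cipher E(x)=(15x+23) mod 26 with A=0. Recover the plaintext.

The inverse of 15 mod 26 is 7, since 15·7=105≡1. Apply D(y)=7·(y−23) mod 26:
Y(24): 7·(24−23)=7 → H
I(8): 7·(8−23)=-105≡25 → Z
H(7): 7·(7−23)=-112≡18 → S
S(18): 7·(18−23)=-35≡17 → R
O(14): 7·(14−23)=-63≡15 → P

HZSRP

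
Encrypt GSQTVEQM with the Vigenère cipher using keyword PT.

VLFMKXFF

Repeat the key across the message: PTPTPTPT
G(6)+P(15): 21 → V
S(18)+T(19): 37≡11 → L
Q(16)+P(15): 31≡5 → F
T(19)+T(19): 38≡12 → M
V(21)+P(15): 36≡10 → K
E(4)+T(19): 23 → X
Q(16)+P(15): 31≡5 → F
M(12)+T(19): 31≡5 → F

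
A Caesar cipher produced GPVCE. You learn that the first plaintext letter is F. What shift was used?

From the crib: G(6)−F(5)=1, so the shift is 1.

1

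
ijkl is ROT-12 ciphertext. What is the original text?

wxyz

i(8): 8−12=-4≡22 → w
j(9): 9−12=-3≡23 → x
k(10): 10−12=-2≡24 → y
l(11): 11−12=-1≡25 → z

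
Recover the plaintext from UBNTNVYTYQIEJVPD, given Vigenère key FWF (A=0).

Repeat the key across the ciphertext: FWFFWFFWFFWFFWFF
U(20)−F(5): 15 → P
B(1)−W(22): -21≡5 → F
N(13)−F(5): 8 → I
T(19)−F(5): 14 → O
N(13)−W(22): -9≡17 → R
V(21)−F(5): 16 → Q
Y(24)−F(5): 19 → T
T(19)−W(22): -3≡23 → X
Y(24)−F(5): 19 → T
Q(16)−F(5): 11 → L
I(8)−W(22): -14≡12 → M
E(4)−F(5): -1≡25 → Z
J(9)−F(5): 4 → E
V(21)−W(22): -1≡25 → Z
P(15)−F(5): 10 → K
D(3)−F(5): -2≡24 → Y

PFIORQTXTLMZEZKY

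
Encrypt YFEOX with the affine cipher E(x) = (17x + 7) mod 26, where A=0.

Y(24): 17·24+7=415≡25 → Z
F(5): 17·5+7=92≡14 → O
E(4): 17·4+7=75≡23 → X
O(14): 17·14+7=245≡11 → L
X(23): 17·23+7=398≡8 → I

ZOXLI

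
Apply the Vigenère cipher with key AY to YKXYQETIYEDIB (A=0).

YIXWQCTGYCDGB

Repeat the key across the message: AYAYAYAYAYAYA
Y(24)+A(0): 24 → Y
K(10)+Y(24): 34≡8 → I
X(23)+A(0): 23 → X
Y(24)+Y(24): 48≡22 → W
Q(16)+A(0): 16 → Q
E(4)+Y(24): 28≡2 → C
T(19)+A(0): 19 → T
I(8)+Y(24): 32≡6 → G
Y(24)+A(0): 24 → Y
E(4)+Y(24): 28≡2 → C
D(3)+A(0): 3 → D
I(8)+Y(24): 32≡6 → G
B(1)+A(0): 1 → B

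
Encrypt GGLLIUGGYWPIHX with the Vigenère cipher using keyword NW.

Repeat the key across the message: NWNWNWNWNWNWNW
G(6)+N(13): 19 → T
G(6)+W(22): 28≡2 → C
L(11)+N(13): 24 → Y
L(11)+W(22): 33≡7 → H
I(8)+N(13): 21 → V
U(20)+W(22): 42≡16 → Q
G(6)+N(13): 19 → T
G(6)+W(22): 28≡2 → C
Y(24)+N(13): 37≡11 → L
W(22)+W(22): 44≡18 → S
P(15)+N(13): 28≡2 → C
I(8)+W(22): 30≡4 → E
H(7)+N(13): 20 → U
X(23)+W(22): 45≡19 → T

TCYHVQTCLSCEUT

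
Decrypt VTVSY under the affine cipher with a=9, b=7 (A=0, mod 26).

The inverse of 9 mod 26 is 3, since 9·3=27≡1. Apply D(y)=3·(y−7) mod 26:
V(21): 3·(21−7)=42≡16 → Q
T(19): 3·(19−7)=36≡10 → K
V(21): 3·(21−7)=42≡16 → Q
S(18): 3·(18−7)=33≡7 → H
Y(24): 3·(24−7)=51≡25 → Z

QKQHZ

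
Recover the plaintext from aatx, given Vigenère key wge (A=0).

Repeat the key across the ciphertext: wgew
a(0)−w(22): -22≡4 → e
a(0)−g(6): -6≡20 → u
t(19)−e(4): 15 → p
x(23)−w(22): 1 → b

eupb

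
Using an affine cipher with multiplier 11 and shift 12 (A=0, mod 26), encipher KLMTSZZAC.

SDONCBBMI

K(10): 11·10+12=122≡18 → S
L(11): 11·11+12=133≡3 → D
M(12): 11·12+12=144≡14 → O
T(19): 11·19+12=221≡13 → N
S(18): 11·18+12=210≡2 → C
Z(25): 11·25+12=287≡1 → B
Z(25): 11·25+12=287≡1 → B
A(0): 11·0+12=12 → M
C(2): 11·2+12=34≡8 → I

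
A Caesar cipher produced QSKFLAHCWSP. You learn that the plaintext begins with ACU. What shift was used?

From the crib: Q(16)−A(0)=16, so the shift is 16.

16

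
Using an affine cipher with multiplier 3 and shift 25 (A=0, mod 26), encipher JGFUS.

J(9): 3·9+25=52≡0 → A
G(6): 3·6+25=43≡17 → R
F(5): 3·5+25=40≡14 → O
U(20): 3·20+25=85≡7 → H
S(18): 3·18+25=79≡1 → B

AROHB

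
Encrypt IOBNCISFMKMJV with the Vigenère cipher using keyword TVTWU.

Repeat the key across the message: TVTWUTVTWUTVT
I(8)+T(19): 27≡1 → B
O(14)+V(21): 35≡9 → J
B(1)+T(19): 20 → U
N(13)+W(22): 35≡9 → J
C(2)+U(20): 22 → W
I(8)+T(19): 27≡1 → B
S(18)+V(21): 39≡13 → N
F(5)+T(19): 24 → Y
M(12)+W(22): 34≡8 → I
K(10)+U(20): 30≡4 → E
M(12)+T(19): 31≡5 → F
J(9)+V(21): 30≡4 → E
V(21)+T(19): 40≡14 → O

BJUJWBNYIEFEO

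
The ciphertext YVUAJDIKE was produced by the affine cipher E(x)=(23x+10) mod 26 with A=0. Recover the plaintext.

The inverse of 23 mod 26 is 17, since 23·17=391≡1. Apply D(y)=17·(y−10) mod 26:
Y(24): 17·(24−10)=238≡4 → E
V(21): 17·(21−10)=187≡5 → F
U(20): 17·(20−10)=170≡14 → O
A(0): 17·(0−10)=-170≡12 → M
J(9): 17·(9−10)=-17≡9 → J
D(3): 17·(3−10)=-119≡11 → L
I(8): 17·(8−10)=-34≡18 → S
K(10): 17·(10−10)=0 → A
E(4): 17·(4−10)=-102≡2 → C

EFOMJLSAC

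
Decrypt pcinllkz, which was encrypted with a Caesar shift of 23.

sflqoonc

p(15): 15−23=-8≡18 → s
c(2): 2−23=-21≡5 → f
i(8): 8−23=-15≡11 → l
n(13): 13−23=-10≡16 → q
l(11): 11−23=-12≡14 → o
l(11): 11−23=-12≡14 → o
k(10): 10−23=-13≡13 → n
z(25): 25−23=2 → c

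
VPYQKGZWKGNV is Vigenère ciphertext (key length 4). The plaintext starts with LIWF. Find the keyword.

KHCL

Subtract each crib letter from the matching ciphertext letter (mod 26):
V(21)−L(11)=10 → K
P(15)−I(8)=7 → H
Y(24)−W(22)=2 → C
Q(16)−F(5)=11 → L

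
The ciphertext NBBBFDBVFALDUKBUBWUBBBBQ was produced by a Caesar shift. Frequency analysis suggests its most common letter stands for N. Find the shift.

14

The most frequent ciphertext letter is B (appears 10 times).
B is position 1; N is position 13.
Shift = -12≡14.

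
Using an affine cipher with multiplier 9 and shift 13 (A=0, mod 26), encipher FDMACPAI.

GORNFSNH

F(5): 9·5+13=58≡6 → G
D(3): 9·3+13=40≡14 → O
M(12): 9·12+13=121≡17 → R
A(0): 9·0+13=13 → N
C(2): 9·2+13=31≡5 → F
P(15): 9·15+13=148≡18 → S
A(0): 9·0+13=13 → N
I(8): 9·8+13=85≡7 → H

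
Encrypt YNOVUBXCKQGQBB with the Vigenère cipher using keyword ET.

Repeat the key across the message: ETETETETETETET
Y(24)+E(4): 28≡2 → C
N(13)+T(19): 32≡6 → G
O(14)+E(4): 18 → S
V(21)+T(19): 40≡14 → O
U(20)+E(4): 24 → Y
B(1)+T(19): 20 → U
X(23)+E(4): 27≡1 → B
C(2)+T(19): 21 → V
K(10)+E(4): 14 → O
Q(16)+T(19): 35≡9 → J
G(6)+E(4): 10 → K
Q(16)+T(19): 35≡9 → J
B(1)+E(4): 5 → F
B(1)+T(19): 20 → U

CGSOYUBVOJKJFU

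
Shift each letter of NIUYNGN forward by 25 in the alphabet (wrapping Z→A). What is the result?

MHTXMFM

N(13): 13+25=38≡12 → M
I(8): 8+25=33≡7 → H
U(20): 20+25=45≡19 → T
Y(24): 24+25=49≡23 → X
N(13): 13+25=38≡12 → M
G(6): 6+25=31≡5 → F
N(13): 13+25=38≡12 → M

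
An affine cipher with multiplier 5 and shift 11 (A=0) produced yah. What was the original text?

The inverse of 5 mod 26 is 21, since 5·21=105≡1. Apply D(y)=21·(y−11) mod 26:
y(24): 21·(24−11)=273≡13 → n
a(0): 21·(0−11)=-231≡3 → d
h(7): 21·(7−11)=-84≡20 → u

ndu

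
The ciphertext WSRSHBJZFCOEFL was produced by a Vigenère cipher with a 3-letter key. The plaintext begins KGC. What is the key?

MMP

Subtract each crib letter from the matching ciphertext letter (mod 26):
W(22)−K(10)=12 → M
S(18)−G(6)=12 → M
R(17)−C(2)=15 → P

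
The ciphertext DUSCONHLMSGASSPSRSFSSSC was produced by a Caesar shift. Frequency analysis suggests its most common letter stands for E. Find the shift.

The most frequent ciphertext letter is S (appears 9 times).
S is position 18; E is position 4.
Shift = 14.

14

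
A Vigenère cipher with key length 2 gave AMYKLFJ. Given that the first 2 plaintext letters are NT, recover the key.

Subtract each crib letter from the matching ciphertext letter (mod 26):
A(0)−N(13)=-13≡13 → N
M(12)−T(19)=-7≡19 → T

NT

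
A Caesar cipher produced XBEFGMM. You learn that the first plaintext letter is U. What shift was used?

3

From the crib: X(23)−U(20)=3, so the shift is 3.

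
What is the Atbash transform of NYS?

N(13) → M(12)
Y(24) → B(1)
S(18) → H(7)

MBH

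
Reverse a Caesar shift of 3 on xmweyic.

ujtbvfz

x(23): 23−3=20 → u
m(12): 12−3=9 → j
w(22): 22−3=19 → t
e(4): 4−3=1 → b
y(24): 24−3=21 → v
i(8): 8−3=5 → f
c(2): 2−3=-1≡25 → z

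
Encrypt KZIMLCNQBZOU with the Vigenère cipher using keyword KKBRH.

UJJDSMXRSGYE

Repeat the key across the message: KKBRHKKBRHKK
K(10)+K(10): 20 → U
Z(25)+K(10): 35≡9 → J
I(8)+B(1): 9 → J
M(12)+R(17): 29≡3 → D
L(11)+H(7): 18 → S
C(2)+K(10): 12 → M
N(13)+K(10): 23 → X
Q(16)+B(1): 17 → R
B(1)+R(17): 18 → S
Z(25)+H(7): 32≡6 → G
O(14)+K(10): 24 → Y
U(20)+K(10): 30≡4 → E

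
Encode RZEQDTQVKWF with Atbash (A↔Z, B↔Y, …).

R(17) → I(8)
Z(25) → A(0)
E(4) → V(21)
Q(16) → J(9)
D(3) → W(22)
T(19) → G(6)
Q(16) → J(9)
V(21) → E(4)
K(10) → P(15)
W(22) → D(3)
F(5) → U(20)

IAVJWGJEPDU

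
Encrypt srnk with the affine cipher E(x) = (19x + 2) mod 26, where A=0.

gnpk

s(18): 19·18+2=344≡6 → g
r(17): 19·17+2=325≡13 → n
n(13): 19·13+2=249≡15 → p
k(10): 19·10+2=192≡10 → k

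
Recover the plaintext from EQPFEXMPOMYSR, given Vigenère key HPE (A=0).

XBLYPTFAKFJOK

Repeat the key across the ciphertext: HPEHPEHPEHPEH
E(4)−H(7): -3≡23 → X
Q(16)−P(15): 1 → B
P(15)−E(4): 11 → L
F(5)−H(7): -2≡24 → Y
E(4)−P(15): -11≡15 → P
X(23)−E(4): 19 → T
M(12)−H(7): 5 → F
P(15)−P(15): 0 → A
O(14)−E(4): 10 → K
M(12)−H(7): 5 → F
Y(24)−P(15): 9 → J
S(18)−E(4): 14 → O
R(17)−H(7): 10 → K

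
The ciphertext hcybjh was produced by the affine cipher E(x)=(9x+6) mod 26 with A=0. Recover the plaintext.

The inverse of 9 mod 26 is 3, since 9·3=27≡1. Apply D(y)=3·(y−6) mod 26:
h(7): 3·(7−6)=3 → d
c(2): 3·(2−6)=-12≡14 → o
y(24): 3·(24−6)=54≡2 → c
b(1): 3·(1−6)=-15≡11 → l
j(9): 3·(9−6)=9 → j
h(7): 3·(7−6)=3 → d

docljd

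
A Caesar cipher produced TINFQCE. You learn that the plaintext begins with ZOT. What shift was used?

20

From the crib: T(19)−Z(25)=-6≡20, so the shift is 20.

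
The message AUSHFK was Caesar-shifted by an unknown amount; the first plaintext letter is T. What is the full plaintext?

TNLAYD

From the crib: A(0)−T(19)=-19≡7, so the shift is 7.
Subtract 7 from each ciphertext letter:
A(0): 0−7=-7≡19 → T
U(20): 20−7=13 → N
S(18): 18−7=11 → L
H(7): 7−7=0 → A
F(5): 5−7=-2≡24 → Y
K(10): 10−7=3 → D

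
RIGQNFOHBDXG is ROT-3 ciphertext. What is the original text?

OFDNKCLEYAUD

R(17): 17−3=14 → O
I(8): 8−3=5 → F
G(6): 6−3=3 → D
Q(16): 16−3=13 → N
N(13): 13−3=10 → K
F(5): 5−3=2 → C
O(14): 14−3=11 → L
H(7): 7−3=4 → E
B(1): 1−3=-2≡24 → Y
D(3): 3−3=0 → A
X(23): 23−3=20 → U
G(6): 6−3=3 → D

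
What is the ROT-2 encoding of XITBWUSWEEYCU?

X(23): 23+2=25 → Z
I(8): 8+2=10 → K
T(19): 19+2=21 → V
B(1): 1+2=3 → D
W(22): 22+2=24 → Y
U(20): 20+2=22 → W
S(18): 18+2=20 → U
W(22): 22+2=24 → Y
E(4): 4+2=6 → G
E(4): 4+2=6 → G
Y(24): 24+2=26≡0 → A
C(2): 2+2=4 → E
U(20): 20+2=22 → W

ZKVDYWUYGGAEW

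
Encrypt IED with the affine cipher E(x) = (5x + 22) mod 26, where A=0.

I(8): 5·8+22=62≡10 → K
E(4): 5·4+22=42≡16 → Q
D(3): 5·3+22=37≡11 → L

KQL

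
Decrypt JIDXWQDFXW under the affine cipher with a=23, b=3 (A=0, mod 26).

YHACLNAICL

The inverse of 23 mod 26 is 17, since 23·17=391≡1. Apply D(y)=17·(y−3) mod 26:
J(9): 17·(9−3)=102≡24 → Y
I(8): 17·(8−3)=85≡7 → H
D(3): 17·(3−3)=0 → A
X(23): 17·(23−3)=340≡2 → C
W(22): 17·(22−3)=323≡11 → L
Q(16): 17·(16−3)=221≡13 → N
D(3): 17·(3−3)=0 → A
F(5): 17·(5−3)=34≡8 → I
X(23): 17·(23−3)=340≡2 → C
W(22): 17·(22−3)=323≡11 → L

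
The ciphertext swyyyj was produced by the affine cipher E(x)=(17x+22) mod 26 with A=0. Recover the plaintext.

The inverse of 17 mod 26 is 23, since 17·23=391≡1. Apply D(y)=23·(y−22) mod 26:
s(18): 23·(18−22)=-92≡12 → m
w(22): 23·(22−22)=0 → a
y(24): 23·(24−22)=46≡20 → u
y(24): 23·(24−22)=46≡20 → u
y(24): 23·(24−22)=46≡20 → u
j(9): 23·(9−22)=-299≡13 → n

mauuun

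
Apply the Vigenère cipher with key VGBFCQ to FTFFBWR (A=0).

Repeat the key across the message: VGBFCQV
F(5)+V(21): 26≡0 → A
T(19)+G(6): 25 → Z
F(5)+B(1): 6 → G
F(5)+F(5): 10 → K
B(1)+C(2): 3 → D
W(22)+Q(16): 38≡12 → M
R(17)+V(21): 38≡12 → M

AZGKDMM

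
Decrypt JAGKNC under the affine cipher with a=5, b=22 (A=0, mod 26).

NGCITW

The inverse of 5 mod 26 is 21, since 5·21=105≡1. Apply D(y)=21·(y−22) mod 26:
J(9): 21·(9−22)=-273≡13 → N
A(0): 21·(0−22)=-462≡6 → G
G(6): 21·(6−22)=-336≡2 → C
K(10): 21·(10−22)=-252≡8 → I
N(13): 21·(13−22)=-189≡19 → T
C(2): 21·(2−22)=-420≡22 → W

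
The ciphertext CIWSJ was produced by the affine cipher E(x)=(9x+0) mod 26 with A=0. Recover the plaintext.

GYOCB

The inverse of 9 mod 26 is 3, since 9·3=27≡1. Apply D(y)=3·(y−0) mod 26:
C(2): 3·(2−0)=6 → G
I(8): 3·(8−0)=24 → Y
W(22): 3·(22−0)=66≡14 → O
S(18): 3·(18−0)=54≡2 → C
J(9): 3·(9−0)=27≡1 → B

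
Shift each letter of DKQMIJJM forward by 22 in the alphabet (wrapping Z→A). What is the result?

ZGMIEFFI

D(3): 3+22=25 → Z
K(10): 10+22=32≡6 → G
Q(16): 16+22=38≡12 → M
M(12): 12+22=34≡8 → I
I(8): 8+22=30≡4 → E
J(9): 9+22=31≡5 → F
J(9): 9+22=31≡5 → F
M(12): 12+22=34≡8 → I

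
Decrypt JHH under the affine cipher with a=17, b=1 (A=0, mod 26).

CII

The inverse of 17 mod 26 is 23, since 17·23=391≡1. Apply D(y)=23·(y−1) mod 26:
J(9): 23·(9−1)=184≡2 → C
H(7): 23·(7−1)=138≡8 → I
H(7): 23·(7−1)=138≡8 → I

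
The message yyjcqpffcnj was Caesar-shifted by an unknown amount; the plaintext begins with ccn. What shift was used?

22

From the crib: y(24)−c(2)=22, so the shift is 22.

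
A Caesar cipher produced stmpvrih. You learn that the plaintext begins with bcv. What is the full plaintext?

bcvyearq

From the crib: s(18)−b(1)=17, so the shift is 17.
Subtract 17 from each ciphertext letter:
s(18): 18−17=1 → b
t(19): 19−17=2 → c
m(12): 12−17=-5≡21 → v
p(15): 15−17=-2≡24 → y
v(21): 21−17=4 → e
r(17): 17−17=0 → a
i(8): 8−17=-9≡17 → r
h(7): 7−17=-10≡16 → q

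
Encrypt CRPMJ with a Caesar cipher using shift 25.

C(2): 2+25=27≡1 → B
R(17): 17+25=42≡16 → Q
P(15): 15+25=40≡14 → O
M(12): 12+25=37≡11 → L
J(9): 9+25=34≡8 → I

BQOLI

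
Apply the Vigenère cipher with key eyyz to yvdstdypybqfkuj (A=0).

ctbrxbwoczoeosh

Repeat the key across the message: eyyzeyyzeyyzeyy
y(24)+e(4): 28≡2 → c
v(21)+y(24): 45≡19 → t
d(3)+y(24): 27≡1 → b
s(18)+z(25): 43≡17 → r
t(19)+e(4): 23 → x
d(3)+y(24): 27≡1 → b
y(24)+y(24): 48≡22 → w
p(15)+z(25): 40≡14 → o
y(24)+e(4): 28≡2 → c
b(1)+y(24): 25 → z
q(16)+y(24): 40≡14 → o
f(5)+z(25): 30≡4 → e
k(10)+e(4): 14 → o
u(20)+y(24): 44≡18 → s
j(9)+y(24): 33≡7 → h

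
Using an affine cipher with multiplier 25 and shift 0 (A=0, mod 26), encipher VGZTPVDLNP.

FUBHLFXPNL

V(21): 25·21+0=525≡5 → F
G(6): 25·6+0=150≡20 → U
Z(25): 25·25+0=625≡1 → B
T(19): 25·19+0=475≡7 → H
P(15): 25·15+0=375≡11 → L
V(21): 25·21+0=525≡5 → F
D(3): 25·3+0=75≡23 → X
L(11): 25·11+0=275≡15 → P
N(13): 25·13+0=325≡13 → N
P(15): 25·15+0=375≡11 → L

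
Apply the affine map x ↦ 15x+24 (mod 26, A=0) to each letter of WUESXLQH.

W(22): 15·22+24=354≡16 → Q
U(20): 15·20+24=324≡12 → M
E(4): 15·4+24=84≡6 → G
S(18): 15·18+24=294≡8 → I
X(23): 15·23+24=369≡5 → F
L(11): 15·11+24=189≡7 → H
Q(16): 15·16+24=264≡4 → E
H(7): 15·7+24=129≡25 → Z

QMGIFHEZ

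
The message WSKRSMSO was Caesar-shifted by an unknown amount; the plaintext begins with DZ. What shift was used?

19

From the crib: W(22)−D(3)=19, so the shift is 19.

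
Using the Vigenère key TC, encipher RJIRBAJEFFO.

Repeat the key across the message: TCTCTCTCTCT
R(17)+T(19): 36≡10 → K
J(9)+C(2): 11 → L
I(8)+T(19): 27≡1 → B
R(17)+C(2): 19 → T
B(1)+T(19): 20 → U
A(0)+C(2): 2 → C
J(9)+T(19): 28≡2 → C
E(4)+C(2): 6 → G
F(5)+T(19): 24 → Y
F(5)+C(2): 7 → H
O(14)+T(19): 33≡7 → H

KLBTUCCGYHH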